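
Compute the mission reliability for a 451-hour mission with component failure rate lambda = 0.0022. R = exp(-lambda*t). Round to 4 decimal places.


lambda = 0.0022
mission_time = 451
lambda * t = 0.0022 * 451 = 0.9922
R = exp(-0.9922)
R = 0.3708

0.3708


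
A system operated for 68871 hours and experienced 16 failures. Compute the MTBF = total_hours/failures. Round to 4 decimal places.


total_hours = 68871
failures = 16
MTBF = 68871 / 16
MTBF = 4304.4375

4304.4375


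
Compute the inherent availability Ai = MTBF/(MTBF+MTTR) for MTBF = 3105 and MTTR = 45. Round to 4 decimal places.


MTBF = 3105
MTTR = 45
MTBF + MTTR = 3150
Ai = 3105 / 3150
Ai = 0.9857

0.9857


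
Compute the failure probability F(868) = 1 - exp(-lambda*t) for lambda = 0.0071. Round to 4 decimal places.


lambda = 0.0071, t = 868
lambda * t = 6.1628
exp(-6.1628) = 0.0021
F(t) = 1 - 0.0021
F(t) = 0.9979

0.9979


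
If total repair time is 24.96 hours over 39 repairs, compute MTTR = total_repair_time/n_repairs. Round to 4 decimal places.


total_repair_time = 24.96
n_repairs = 39
MTTR = 24.96 / 39
MTTR = 0.64

0.64


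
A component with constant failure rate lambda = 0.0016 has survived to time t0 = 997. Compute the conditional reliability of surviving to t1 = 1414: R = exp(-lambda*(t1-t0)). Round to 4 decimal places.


lambda = 0.0016
t0 = 997, t1 = 1414
t1 - t0 = 417
lambda * (t1-t0) = 0.0016 * 417 = 0.6672
R = exp(-0.6672)
R = 0.5131

0.5131


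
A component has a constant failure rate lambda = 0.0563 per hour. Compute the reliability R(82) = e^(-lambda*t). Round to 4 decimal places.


lambda = 0.0563
t = 82
lambda * t = 4.6166
R(t) = e^(-4.6166)
R(t) = 0.0099

0.0099


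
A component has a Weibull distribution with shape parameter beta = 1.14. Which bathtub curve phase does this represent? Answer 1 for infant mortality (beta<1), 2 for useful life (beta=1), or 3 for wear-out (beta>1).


beta = 1.14
Compare beta to 1:
beta < 1 => infant mortality (phase 1)
beta = 1 => useful life (phase 2)
beta > 1 => wear-out (phase 3)
Since beta = 1.14, this is wear-out (increasing failure rate)
Phase = 3

3


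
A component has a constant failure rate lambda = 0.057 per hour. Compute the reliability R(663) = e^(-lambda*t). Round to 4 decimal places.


lambda = 0.057
t = 663
lambda * t = 37.791
R(t) = e^(-37.791)
R(t) = 0.0

0.0


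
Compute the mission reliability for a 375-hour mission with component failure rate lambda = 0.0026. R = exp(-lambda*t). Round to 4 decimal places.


lambda = 0.0026
mission_time = 375
lambda * t = 0.0026 * 375 = 0.975
R = exp(-0.975)
R = 0.3772

0.3772


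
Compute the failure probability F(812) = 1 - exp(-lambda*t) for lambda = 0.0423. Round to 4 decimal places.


lambda = 0.0423, t = 812
lambda * t = 34.3476
exp(-34.3476) = 0.0
F(t) = 1 - 0.0
F(t) = 1.0

1.0


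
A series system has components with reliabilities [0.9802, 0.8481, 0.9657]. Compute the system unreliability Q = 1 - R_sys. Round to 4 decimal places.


Components: [0.9802, 0.8481, 0.9657]
After component 1: product = 0.9802
After component 2: product = 0.8313
After component 3: product = 0.8028
R_sys = 0.8028
Q = 1 - 0.8028 = 0.1972

0.1972


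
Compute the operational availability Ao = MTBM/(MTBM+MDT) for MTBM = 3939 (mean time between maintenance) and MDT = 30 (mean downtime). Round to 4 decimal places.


MTBM = 3939
MDT = 30
MTBM + MDT = 3969
Ao = 3939 / 3969
Ao = 0.9924

0.9924


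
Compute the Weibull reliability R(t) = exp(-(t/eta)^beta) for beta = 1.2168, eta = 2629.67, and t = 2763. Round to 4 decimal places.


beta = 1.2168, eta = 2629.67, t = 2763
t/eta = 2763 / 2629.67 = 1.0507
(t/eta)^beta = 1.0507^1.2168 = 1.062
R(t) = exp(-1.062)
R(t) = 0.3458

0.3458


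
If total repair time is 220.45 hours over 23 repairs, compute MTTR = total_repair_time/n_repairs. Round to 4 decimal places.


total_repair_time = 220.45
n_repairs = 23
MTTR = 220.45 / 23
MTTR = 9.5848

9.5848


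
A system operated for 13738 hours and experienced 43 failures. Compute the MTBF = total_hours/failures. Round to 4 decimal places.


total_hours = 13738
failures = 43
MTBF = 13738 / 43
MTBF = 319.4884

319.4884


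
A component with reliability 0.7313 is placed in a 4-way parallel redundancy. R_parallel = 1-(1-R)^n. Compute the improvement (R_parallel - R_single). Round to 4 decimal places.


R_single = 0.7313, n = 4
1 - R_single = 0.2687
(1 - R_single)^n = 0.2687^4 = 0.0052
R_parallel = 1 - 0.0052 = 0.9948
Improvement = 0.9948 - 0.7313
Improvement = 0.2635

0.2635


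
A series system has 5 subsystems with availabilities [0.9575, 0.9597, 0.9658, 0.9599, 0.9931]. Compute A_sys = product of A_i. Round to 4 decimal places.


Subsystems: [0.9575, 0.9597, 0.9658, 0.9599, 0.9931]
After subsystem 1 (A=0.9575): product = 0.9575
After subsystem 2 (A=0.9597): product = 0.9189
After subsystem 3 (A=0.9658): product = 0.8875
After subsystem 4 (A=0.9599): product = 0.8519
After subsystem 5 (A=0.9931): product = 0.846
A_sys = 0.846

0.846


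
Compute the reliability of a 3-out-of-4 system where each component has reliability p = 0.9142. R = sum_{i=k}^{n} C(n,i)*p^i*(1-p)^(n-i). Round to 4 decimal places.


k = 3, n = 4, p = 0.9142
i=3: C(4,3)=4 * 0.9142^3 * 0.0858^1 = 0.2622
i=4: C(4,4)=1 * 0.9142^4 * 0.0858^0 = 0.6985
R = sum of terms = 0.9607

0.9607


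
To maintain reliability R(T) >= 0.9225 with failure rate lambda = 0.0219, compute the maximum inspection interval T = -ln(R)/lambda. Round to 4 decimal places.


R_target = 0.9225
lambda = 0.0219
-ln(0.9225) = 0.0807
T = 0.0807 / 0.0219
T = 3.6835

3.6835


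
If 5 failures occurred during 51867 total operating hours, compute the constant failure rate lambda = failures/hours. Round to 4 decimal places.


failures = 5
total_hours = 51867
lambda = 5 / 51867
lambda = 0.0001

0.0001


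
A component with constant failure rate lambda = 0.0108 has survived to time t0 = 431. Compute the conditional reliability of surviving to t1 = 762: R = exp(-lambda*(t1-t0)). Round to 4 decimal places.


lambda = 0.0108
t0 = 431, t1 = 762
t1 - t0 = 331
lambda * (t1-t0) = 0.0108 * 331 = 3.5748
R = exp(-3.5748)
R = 0.028

0.028


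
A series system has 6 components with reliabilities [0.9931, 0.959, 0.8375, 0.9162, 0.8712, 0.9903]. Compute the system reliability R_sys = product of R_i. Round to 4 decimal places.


Components: [0.9931, 0.959, 0.8375, 0.9162, 0.8712, 0.9903]
After component 1 (R=0.9931): product = 0.9931
After component 2 (R=0.959): product = 0.9524
After component 3 (R=0.8375): product = 0.7976
After component 4 (R=0.9162): product = 0.7308
After component 5 (R=0.8712): product = 0.6367
After component 6 (R=0.9903): product = 0.6305
R_sys = 0.6305

0.6305


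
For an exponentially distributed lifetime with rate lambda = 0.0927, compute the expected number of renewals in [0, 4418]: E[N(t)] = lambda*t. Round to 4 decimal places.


lambda = 0.0927
t = 4418
E[N(t)] = lambda * t
E[N(t)] = 0.0927 * 4418
E[N(t)] = 409.5486

409.5486


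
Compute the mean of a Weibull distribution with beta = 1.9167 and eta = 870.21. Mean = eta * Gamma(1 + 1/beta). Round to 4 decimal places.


beta = 1.9167, eta = 870.21
1/beta = 0.5217
1 + 1/beta = 1.5217
Gamma(1.5217) = 0.8871
Mean = 870.21 * 0.8871
Mean = 771.9846

771.9846


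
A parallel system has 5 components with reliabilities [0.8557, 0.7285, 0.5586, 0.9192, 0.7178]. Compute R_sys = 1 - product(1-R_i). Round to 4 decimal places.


Components: [0.8557, 0.7285, 0.5586, 0.9192, 0.7178]
(1 - 0.8557) = 0.1443, running product = 0.1443
(1 - 0.7285) = 0.2715, running product = 0.0392
(1 - 0.5586) = 0.4414, running product = 0.0173
(1 - 0.9192) = 0.0808, running product = 0.0014
(1 - 0.7178) = 0.2822, running product = 0.0004
Product of (1-R_i) = 0.0004
R_sys = 1 - 0.0004 = 0.9996

0.9996


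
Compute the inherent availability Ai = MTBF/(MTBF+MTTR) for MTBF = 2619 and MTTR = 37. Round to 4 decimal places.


MTBF = 2619
MTTR = 37
MTBF + MTTR = 2656
Ai = 2619 / 2656
Ai = 0.9861

0.9861


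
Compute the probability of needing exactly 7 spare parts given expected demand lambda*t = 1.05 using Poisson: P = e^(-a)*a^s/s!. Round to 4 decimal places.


a = 1.05, s = 7
e^(-a) = e^(-1.05) = 0.3499
a^s = 1.05^7 = 1.4071
s! = 5040
P = 0.3499 * 1.4071 / 5040
P = 0.0001

0.0001


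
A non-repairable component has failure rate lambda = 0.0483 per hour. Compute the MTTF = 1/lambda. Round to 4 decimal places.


lambda = 0.0483
MTTF = 1 / 0.0483
MTTF = 20.7039

20.7039


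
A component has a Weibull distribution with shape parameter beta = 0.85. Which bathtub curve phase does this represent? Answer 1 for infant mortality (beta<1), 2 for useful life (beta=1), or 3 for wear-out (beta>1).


beta = 0.85
Compare beta to 1:
beta < 1 => infant mortality (phase 1)
beta = 1 => useful life (phase 2)
beta > 1 => wear-out (phase 3)
Since beta = 0.85, this is infant mortality (decreasing failure rate)
Phase = 1

1


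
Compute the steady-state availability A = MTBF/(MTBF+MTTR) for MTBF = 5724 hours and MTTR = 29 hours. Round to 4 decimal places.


MTBF = 5724
MTTR = 29
MTBF + MTTR = 5753
A = 5724 / 5753
A = 0.995

0.995


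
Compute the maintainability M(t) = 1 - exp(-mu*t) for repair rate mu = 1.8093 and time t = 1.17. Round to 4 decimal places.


mu = 1.8093, t = 1.17
mu * t = 1.8093 * 1.17 = 2.1169
exp(-2.1169) = 0.1204
M(t) = 1 - 0.1204
M(t) = 0.8796

0.8796


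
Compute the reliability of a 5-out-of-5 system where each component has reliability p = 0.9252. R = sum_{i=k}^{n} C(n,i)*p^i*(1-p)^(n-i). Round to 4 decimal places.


k = 5, n = 5, p = 0.9252
i=5: C(5,5)=1 * 0.9252^5 * 0.0748^0 = 0.6779
R = sum of terms = 0.6779

0.6779


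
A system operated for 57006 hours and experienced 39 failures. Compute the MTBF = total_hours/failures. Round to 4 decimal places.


total_hours = 57006
failures = 39
MTBF = 57006 / 39
MTBF = 1461.6923

1461.6923


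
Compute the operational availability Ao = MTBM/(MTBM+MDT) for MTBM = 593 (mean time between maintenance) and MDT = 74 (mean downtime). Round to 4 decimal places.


MTBM = 593
MDT = 74
MTBM + MDT = 667
Ao = 593 / 667
Ao = 0.8891

0.8891


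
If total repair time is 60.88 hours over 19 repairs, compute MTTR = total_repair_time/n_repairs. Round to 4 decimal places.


total_repair_time = 60.88
n_repairs = 19
MTTR = 60.88 / 19
MTTR = 3.2042

3.2042


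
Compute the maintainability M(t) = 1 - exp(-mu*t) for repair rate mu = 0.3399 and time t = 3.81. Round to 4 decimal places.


mu = 0.3399, t = 3.81
mu * t = 0.3399 * 3.81 = 1.295
exp(-1.295) = 0.2739
M(t) = 1 - 0.2739
M(t) = 0.7261

0.7261


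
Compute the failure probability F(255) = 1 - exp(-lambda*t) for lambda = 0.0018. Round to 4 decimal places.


lambda = 0.0018, t = 255
lambda * t = 0.459
exp(-0.459) = 0.6319
F(t) = 1 - 0.6319
F(t) = 0.3681

0.3681


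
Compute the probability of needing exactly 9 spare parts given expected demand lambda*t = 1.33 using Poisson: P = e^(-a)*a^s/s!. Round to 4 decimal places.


a = 1.33, s = 9
e^(-a) = e^(-1.33) = 0.2645
a^s = 1.33^9 = 13.0216
s! = 362880
P = 0.2645 * 13.0216 / 362880
P = 0.0

0.0


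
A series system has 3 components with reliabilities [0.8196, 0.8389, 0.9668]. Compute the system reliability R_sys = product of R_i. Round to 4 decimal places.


Components: [0.8196, 0.8389, 0.9668]
After component 1 (R=0.8196): product = 0.8196
After component 2 (R=0.8389): product = 0.6876
After component 3 (R=0.9668): product = 0.6647
R_sys = 0.6647

0.6647


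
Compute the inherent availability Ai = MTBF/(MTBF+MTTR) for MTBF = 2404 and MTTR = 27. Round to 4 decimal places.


MTBF = 2404
MTTR = 27
MTBF + MTTR = 2431
Ai = 2404 / 2431
Ai = 0.9889

0.9889


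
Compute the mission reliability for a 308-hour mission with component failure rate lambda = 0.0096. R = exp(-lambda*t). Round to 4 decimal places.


lambda = 0.0096
mission_time = 308
lambda * t = 0.0096 * 308 = 2.9568
R = exp(-2.9568)
R = 0.052

0.052


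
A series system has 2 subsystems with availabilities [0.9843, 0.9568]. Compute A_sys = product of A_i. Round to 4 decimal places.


Subsystems: [0.9843, 0.9568]
After subsystem 1 (A=0.9843): product = 0.9843
After subsystem 2 (A=0.9568): product = 0.9418
A_sys = 0.9418

0.9418


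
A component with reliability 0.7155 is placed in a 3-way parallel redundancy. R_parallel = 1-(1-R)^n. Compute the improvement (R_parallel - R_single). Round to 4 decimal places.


R_single = 0.7155, n = 3
1 - R_single = 0.2845
(1 - R_single)^n = 0.2845^3 = 0.023
R_parallel = 1 - 0.023 = 0.977
Improvement = 0.977 - 0.7155
Improvement = 0.2615

0.2615


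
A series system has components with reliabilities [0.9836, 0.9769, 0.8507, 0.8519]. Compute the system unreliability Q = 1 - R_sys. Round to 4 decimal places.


Components: [0.9836, 0.9769, 0.8507, 0.8519]
After component 1: product = 0.9836
After component 2: product = 0.9609
After component 3: product = 0.8174
After component 4: product = 0.6964
R_sys = 0.6964
Q = 1 - 0.6964 = 0.3036

0.3036


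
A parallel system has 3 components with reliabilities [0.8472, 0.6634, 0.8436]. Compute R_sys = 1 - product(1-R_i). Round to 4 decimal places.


Components: [0.8472, 0.6634, 0.8436]
(1 - 0.8472) = 0.1528, running product = 0.1528
(1 - 0.6634) = 0.3366, running product = 0.0514
(1 - 0.8436) = 0.1564, running product = 0.008
Product of (1-R_i) = 0.008
R_sys = 1 - 0.008 = 0.992

0.992


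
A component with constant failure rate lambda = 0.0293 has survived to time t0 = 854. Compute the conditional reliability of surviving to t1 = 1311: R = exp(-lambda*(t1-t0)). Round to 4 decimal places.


lambda = 0.0293
t0 = 854, t1 = 1311
t1 - t0 = 457
lambda * (t1-t0) = 0.0293 * 457 = 13.3901
R = exp(-13.3901)
R = 0.0

0.0


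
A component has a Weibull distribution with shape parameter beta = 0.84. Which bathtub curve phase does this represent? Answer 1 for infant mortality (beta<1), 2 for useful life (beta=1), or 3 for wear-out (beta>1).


beta = 0.84
Compare beta to 1:
beta < 1 => infant mortality (phase 1)
beta = 1 => useful life (phase 2)
beta > 1 => wear-out (phase 3)
Since beta = 0.84, this is infant mortality (decreasing failure rate)
Phase = 1

1


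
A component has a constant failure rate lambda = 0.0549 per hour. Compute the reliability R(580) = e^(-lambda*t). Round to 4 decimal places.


lambda = 0.0549
t = 580
lambda * t = 31.842
R(t) = e^(-31.842)
R(t) = 0.0

0.0


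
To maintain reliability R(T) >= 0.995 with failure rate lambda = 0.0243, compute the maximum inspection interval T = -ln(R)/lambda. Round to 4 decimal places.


R_target = 0.995
lambda = 0.0243
-ln(0.995) = 0.005
T = 0.005 / 0.0243
T = 0.2063

0.2063


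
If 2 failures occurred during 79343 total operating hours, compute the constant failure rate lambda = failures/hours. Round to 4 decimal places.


failures = 2
total_hours = 79343
lambda = 2 / 79343
lambda = 0.0

0.0


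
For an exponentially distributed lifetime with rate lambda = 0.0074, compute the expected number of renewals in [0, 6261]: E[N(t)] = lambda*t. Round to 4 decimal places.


lambda = 0.0074
t = 6261
E[N(t)] = lambda * t
E[N(t)] = 0.0074 * 6261
E[N(t)] = 46.3314

46.3314


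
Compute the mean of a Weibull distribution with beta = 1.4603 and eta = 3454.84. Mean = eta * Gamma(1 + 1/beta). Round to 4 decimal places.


beta = 1.4603, eta = 3454.84
1/beta = 0.6848
1 + 1/beta = 1.6848
Gamma(1.6848) = 0.9058
Mean = 3454.84 * 0.9058
Mean = 3129.5484

3129.5484


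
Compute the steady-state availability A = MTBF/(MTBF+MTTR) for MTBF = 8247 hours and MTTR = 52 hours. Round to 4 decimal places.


MTBF = 8247
MTTR = 52
MTBF + MTTR = 8299
A = 8247 / 8299
A = 0.9937

0.9937


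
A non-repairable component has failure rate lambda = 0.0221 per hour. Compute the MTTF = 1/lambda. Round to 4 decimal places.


lambda = 0.0221
MTTF = 1 / 0.0221
MTTF = 45.2489

45.2489


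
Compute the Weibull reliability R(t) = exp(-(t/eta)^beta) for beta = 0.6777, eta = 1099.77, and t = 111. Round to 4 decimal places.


beta = 0.6777, eta = 1099.77, t = 111
t/eta = 111 / 1099.77 = 0.1009
(t/eta)^beta = 0.1009^0.6777 = 0.2114
R(t) = exp(-0.2114)
R(t) = 0.8095

0.8095


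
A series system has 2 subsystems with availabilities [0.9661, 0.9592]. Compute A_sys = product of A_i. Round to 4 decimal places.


Subsystems: [0.9661, 0.9592]
After subsystem 1 (A=0.9661): product = 0.9661
After subsystem 2 (A=0.9592): product = 0.9267
A_sys = 0.9267

0.9267


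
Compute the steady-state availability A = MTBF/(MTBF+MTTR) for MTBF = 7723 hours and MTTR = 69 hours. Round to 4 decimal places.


MTBF = 7723
MTTR = 69
MTBF + MTTR = 7792
A = 7723 / 7792
A = 0.9911

0.9911


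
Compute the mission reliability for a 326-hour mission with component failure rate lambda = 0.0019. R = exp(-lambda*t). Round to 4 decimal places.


lambda = 0.0019
mission_time = 326
lambda * t = 0.0019 * 326 = 0.6194
R = exp(-0.6194)
R = 0.5383

0.5383


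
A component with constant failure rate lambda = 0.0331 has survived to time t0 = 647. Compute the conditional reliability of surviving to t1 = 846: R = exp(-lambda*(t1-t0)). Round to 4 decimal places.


lambda = 0.0331
t0 = 647, t1 = 846
t1 - t0 = 199
lambda * (t1-t0) = 0.0331 * 199 = 6.5869
R = exp(-6.5869)
R = 0.0014

0.0014


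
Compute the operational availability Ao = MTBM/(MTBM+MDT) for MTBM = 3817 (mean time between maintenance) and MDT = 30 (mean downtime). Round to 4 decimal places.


MTBM = 3817
MDT = 30
MTBM + MDT = 3847
Ao = 3817 / 3847
Ao = 0.9922

0.9922


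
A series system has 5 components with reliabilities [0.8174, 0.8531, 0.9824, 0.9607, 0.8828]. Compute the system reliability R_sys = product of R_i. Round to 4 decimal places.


Components: [0.8174, 0.8531, 0.9824, 0.9607, 0.8828]
After component 1 (R=0.8174): product = 0.8174
After component 2 (R=0.8531): product = 0.6973
After component 3 (R=0.9824): product = 0.6851
After component 4 (R=0.9607): product = 0.6581
After component 5 (R=0.8828): product = 0.581
R_sys = 0.581

0.581


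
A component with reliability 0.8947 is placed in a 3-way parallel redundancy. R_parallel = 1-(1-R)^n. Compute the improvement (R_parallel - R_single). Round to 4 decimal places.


R_single = 0.8947, n = 3
1 - R_single = 0.1053
(1 - R_single)^n = 0.1053^3 = 0.0012
R_parallel = 1 - 0.0012 = 0.9988
Improvement = 0.9988 - 0.8947
Improvement = 0.1041

0.1041


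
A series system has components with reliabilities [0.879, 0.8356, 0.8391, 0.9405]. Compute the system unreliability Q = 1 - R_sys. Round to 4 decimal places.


Components: [0.879, 0.8356, 0.8391, 0.9405]
After component 1: product = 0.879
After component 2: product = 0.7345
After component 3: product = 0.6163
After component 4: product = 0.5796
R_sys = 0.5796
Q = 1 - 0.5796 = 0.4204

0.4204


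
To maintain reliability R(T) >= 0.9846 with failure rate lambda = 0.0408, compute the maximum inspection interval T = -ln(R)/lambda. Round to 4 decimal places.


R_target = 0.9846
lambda = 0.0408
-ln(0.9846) = 0.0155
T = 0.0155 / 0.0408
T = 0.3804

0.3804


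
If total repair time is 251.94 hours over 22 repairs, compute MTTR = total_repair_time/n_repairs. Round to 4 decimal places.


total_repair_time = 251.94
n_repairs = 22
MTTR = 251.94 / 22
MTTR = 11.4518

11.4518


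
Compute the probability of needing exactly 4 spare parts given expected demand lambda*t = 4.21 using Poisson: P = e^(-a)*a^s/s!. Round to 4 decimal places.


a = 4.21, s = 4
e^(-a) = e^(-4.21) = 0.0148
a^s = 4.21^4 = 314.1437
s! = 24
P = 0.0148 * 314.1437 / 24
P = 0.1943

0.1943


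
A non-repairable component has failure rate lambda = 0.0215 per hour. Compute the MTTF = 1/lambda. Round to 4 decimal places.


lambda = 0.0215
MTTF = 1 / 0.0215
MTTF = 46.5116

46.5116


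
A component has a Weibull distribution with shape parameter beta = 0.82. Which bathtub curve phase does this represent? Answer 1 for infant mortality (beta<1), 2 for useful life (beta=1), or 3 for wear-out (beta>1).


beta = 0.82
Compare beta to 1:
beta < 1 => infant mortality (phase 1)
beta = 1 => useful life (phase 2)
beta > 1 => wear-out (phase 3)
Since beta = 0.82, this is infant mortality (decreasing failure rate)
Phase = 1

1


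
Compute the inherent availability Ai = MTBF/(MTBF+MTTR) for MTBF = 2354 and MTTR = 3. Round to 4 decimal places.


MTBF = 2354
MTTR = 3
MTBF + MTTR = 2357
Ai = 2354 / 2357
Ai = 0.9987

0.9987


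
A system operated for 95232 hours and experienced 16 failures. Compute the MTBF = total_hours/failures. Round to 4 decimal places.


total_hours = 95232
failures = 16
MTBF = 95232 / 16
MTBF = 5952.0

5952.0


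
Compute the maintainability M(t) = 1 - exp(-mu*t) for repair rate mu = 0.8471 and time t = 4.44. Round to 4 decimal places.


mu = 0.8471, t = 4.44
mu * t = 0.8471 * 4.44 = 3.7611
exp(-3.7611) = 0.0233
M(t) = 1 - 0.0233
M(t) = 0.9767

0.9767


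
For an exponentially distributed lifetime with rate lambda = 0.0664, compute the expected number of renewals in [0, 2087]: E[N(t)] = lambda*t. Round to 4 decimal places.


lambda = 0.0664
t = 2087
E[N(t)] = lambda * t
E[N(t)] = 0.0664 * 2087
E[N(t)] = 138.5768

138.5768


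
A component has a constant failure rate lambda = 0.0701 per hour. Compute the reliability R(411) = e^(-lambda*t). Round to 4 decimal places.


lambda = 0.0701
t = 411
lambda * t = 28.8111
R(t) = e^(-28.8111)
R(t) = 0.0

0.0


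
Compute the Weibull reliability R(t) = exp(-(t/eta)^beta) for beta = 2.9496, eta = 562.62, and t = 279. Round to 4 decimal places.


beta = 2.9496, eta = 562.62, t = 279
t/eta = 279 / 562.62 = 0.4959
(t/eta)^beta = 0.4959^2.9496 = 0.1263
R(t) = exp(-0.1263)
R(t) = 0.8813

0.8813


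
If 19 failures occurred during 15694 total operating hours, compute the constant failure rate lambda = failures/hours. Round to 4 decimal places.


failures = 19
total_hours = 15694
lambda = 19 / 15694
lambda = 0.0012

0.0012


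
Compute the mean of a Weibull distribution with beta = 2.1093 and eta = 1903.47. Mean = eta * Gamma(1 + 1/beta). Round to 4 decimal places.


beta = 2.1093, eta = 1903.47
1/beta = 0.4741
1 + 1/beta = 1.4741
Gamma(1.4741) = 0.8857
Mean = 1903.47 * 0.8857
Mean = 1685.8452

1685.8452


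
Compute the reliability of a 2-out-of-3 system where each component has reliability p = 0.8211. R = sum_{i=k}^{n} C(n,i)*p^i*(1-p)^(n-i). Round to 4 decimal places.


k = 2, n = 3, p = 0.8211
i=2: C(3,2)=3 * 0.8211^2 * 0.1789^1 = 0.3618
i=3: C(3,3)=1 * 0.8211^3 * 0.1789^0 = 0.5536
R = sum of terms = 0.9154

0.9154


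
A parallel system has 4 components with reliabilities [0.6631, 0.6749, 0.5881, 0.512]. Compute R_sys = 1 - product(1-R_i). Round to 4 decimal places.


Components: [0.6631, 0.6749, 0.5881, 0.512]
(1 - 0.6631) = 0.3369, running product = 0.3369
(1 - 0.6749) = 0.3251, running product = 0.1095
(1 - 0.5881) = 0.4119, running product = 0.0451
(1 - 0.512) = 0.488, running product = 0.022
Product of (1-R_i) = 0.022
R_sys = 1 - 0.022 = 0.978

0.978


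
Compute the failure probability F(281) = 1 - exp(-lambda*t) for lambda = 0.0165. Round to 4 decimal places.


lambda = 0.0165, t = 281
lambda * t = 4.6365
exp(-4.6365) = 0.0097
F(t) = 1 - 0.0097
F(t) = 0.9903

0.9903


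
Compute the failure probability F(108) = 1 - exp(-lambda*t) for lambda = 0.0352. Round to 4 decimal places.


lambda = 0.0352, t = 108
lambda * t = 3.8016
exp(-3.8016) = 0.0223
F(t) = 1 - 0.0223
F(t) = 0.9777

0.9777


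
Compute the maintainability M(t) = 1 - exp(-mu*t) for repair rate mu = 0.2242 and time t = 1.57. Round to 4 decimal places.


mu = 0.2242, t = 1.57
mu * t = 0.2242 * 1.57 = 0.352
exp(-0.352) = 0.7033
M(t) = 1 - 0.7033
M(t) = 0.2967

0.2967


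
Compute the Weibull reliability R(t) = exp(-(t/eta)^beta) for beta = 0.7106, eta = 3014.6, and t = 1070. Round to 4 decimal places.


beta = 0.7106, eta = 3014.6, t = 1070
t/eta = 1070 / 3014.6 = 0.3549
(t/eta)^beta = 0.3549^0.7106 = 0.479
R(t) = exp(-0.479)
R(t) = 0.6194

0.6194


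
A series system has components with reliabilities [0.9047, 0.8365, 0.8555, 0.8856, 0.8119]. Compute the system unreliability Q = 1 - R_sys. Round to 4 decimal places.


Components: [0.9047, 0.8365, 0.8555, 0.8856, 0.8119]
After component 1: product = 0.9047
After component 2: product = 0.7568
After component 3: product = 0.6474
After component 4: product = 0.5734
After component 5: product = 0.4655
R_sys = 0.4655
Q = 1 - 0.4655 = 0.5345

0.5345


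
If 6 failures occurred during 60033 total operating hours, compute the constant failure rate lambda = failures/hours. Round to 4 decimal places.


failures = 6
total_hours = 60033
lambda = 6 / 60033
lambda = 0.0001

0.0001


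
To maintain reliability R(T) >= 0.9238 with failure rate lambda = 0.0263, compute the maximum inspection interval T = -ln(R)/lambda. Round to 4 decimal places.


R_target = 0.9238
lambda = 0.0263
-ln(0.9238) = 0.0793
T = 0.0793 / 0.0263
T = 3.0137

3.0137


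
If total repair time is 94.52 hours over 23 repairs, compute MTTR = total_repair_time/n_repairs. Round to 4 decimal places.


total_repair_time = 94.52
n_repairs = 23
MTTR = 94.52 / 23
MTTR = 4.1096

4.1096


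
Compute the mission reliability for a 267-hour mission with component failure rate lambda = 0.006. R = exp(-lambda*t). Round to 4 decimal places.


lambda = 0.006
mission_time = 267
lambda * t = 0.006 * 267 = 1.602
R = exp(-1.602)
R = 0.2015

0.2015


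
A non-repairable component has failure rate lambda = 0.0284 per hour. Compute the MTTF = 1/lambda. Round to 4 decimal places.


lambda = 0.0284
MTTF = 1 / 0.0284
MTTF = 35.2113

35.2113


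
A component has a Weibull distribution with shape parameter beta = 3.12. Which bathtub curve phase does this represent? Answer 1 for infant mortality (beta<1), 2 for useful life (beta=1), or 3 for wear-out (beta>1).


beta = 3.12
Compare beta to 1:
beta < 1 => infant mortality (phase 1)
beta = 1 => useful life (phase 2)
beta > 1 => wear-out (phase 3)
Since beta = 3.12, this is wear-out (increasing failure rate)
Phase = 3

3


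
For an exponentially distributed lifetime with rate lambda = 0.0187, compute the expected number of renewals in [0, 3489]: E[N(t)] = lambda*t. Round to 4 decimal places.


lambda = 0.0187
t = 3489
E[N(t)] = lambda * t
E[N(t)] = 0.0187 * 3489
E[N(t)] = 65.2443

65.2443


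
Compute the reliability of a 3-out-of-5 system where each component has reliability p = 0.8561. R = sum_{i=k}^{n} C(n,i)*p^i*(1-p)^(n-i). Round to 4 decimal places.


k = 3, n = 5, p = 0.8561
i=3: C(5,3)=10 * 0.8561^3 * 0.1439^2 = 0.1299
i=4: C(5,4)=5 * 0.8561^4 * 0.1439^1 = 0.3865
i=5: C(5,5)=1 * 0.8561^5 * 0.1439^0 = 0.4599
R = sum of terms = 0.9763

0.9763


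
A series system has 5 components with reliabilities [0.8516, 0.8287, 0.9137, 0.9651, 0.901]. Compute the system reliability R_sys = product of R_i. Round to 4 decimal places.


Components: [0.8516, 0.8287, 0.9137, 0.9651, 0.901]
After component 1 (R=0.8516): product = 0.8516
After component 2 (R=0.8287): product = 0.7057
After component 3 (R=0.9137): product = 0.6448
After component 4 (R=0.9651): product = 0.6223
After component 5 (R=0.901): product = 0.5607
R_sys = 0.5607

0.5607


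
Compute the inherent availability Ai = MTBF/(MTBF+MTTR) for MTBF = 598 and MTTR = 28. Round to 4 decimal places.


MTBF = 598
MTTR = 28
MTBF + MTTR = 626
Ai = 598 / 626
Ai = 0.9553

0.9553


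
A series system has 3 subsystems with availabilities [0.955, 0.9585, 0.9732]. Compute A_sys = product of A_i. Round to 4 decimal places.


Subsystems: [0.955, 0.9585, 0.9732]
After subsystem 1 (A=0.955): product = 0.955
After subsystem 2 (A=0.9585): product = 0.9154
After subsystem 3 (A=0.9732): product = 0.8908
A_sys = 0.8908

0.8908


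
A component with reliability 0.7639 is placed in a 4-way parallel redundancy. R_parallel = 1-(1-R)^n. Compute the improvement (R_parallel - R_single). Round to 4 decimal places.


R_single = 0.7639, n = 4
1 - R_single = 0.2361
(1 - R_single)^n = 0.2361^4 = 0.0031
R_parallel = 1 - 0.0031 = 0.9969
Improvement = 0.9969 - 0.7639
Improvement = 0.233

0.233


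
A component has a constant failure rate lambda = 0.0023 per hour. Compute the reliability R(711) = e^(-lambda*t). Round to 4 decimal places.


lambda = 0.0023
t = 711
lambda * t = 1.6353
R(t) = e^(-1.6353)
R(t) = 0.1949

0.1949


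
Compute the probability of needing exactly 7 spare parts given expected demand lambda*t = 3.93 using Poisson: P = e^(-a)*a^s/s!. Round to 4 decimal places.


a = 3.93, s = 7
e^(-a) = e^(-3.93) = 0.0196
a^s = 3.93^7 = 14479.3095
s! = 5040
P = 0.0196 * 14479.3095 / 5040
P = 0.0564

0.0564


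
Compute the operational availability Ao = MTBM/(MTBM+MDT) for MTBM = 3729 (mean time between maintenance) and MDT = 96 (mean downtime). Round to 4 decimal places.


MTBM = 3729
MDT = 96
MTBM + MDT = 3825
Ao = 3729 / 3825
Ao = 0.9749

0.9749


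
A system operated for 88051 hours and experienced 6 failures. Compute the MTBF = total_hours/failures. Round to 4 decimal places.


total_hours = 88051
failures = 6
MTBF = 88051 / 6
MTBF = 14675.1667

14675.1667


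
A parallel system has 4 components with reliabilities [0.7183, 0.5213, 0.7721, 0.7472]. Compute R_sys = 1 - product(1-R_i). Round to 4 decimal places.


Components: [0.7183, 0.5213, 0.7721, 0.7472]
(1 - 0.7183) = 0.2817, running product = 0.2817
(1 - 0.5213) = 0.4787, running product = 0.1348
(1 - 0.7721) = 0.2279, running product = 0.0307
(1 - 0.7472) = 0.2528, running product = 0.0078
Product of (1-R_i) = 0.0078
R_sys = 1 - 0.0078 = 0.9922

0.9922


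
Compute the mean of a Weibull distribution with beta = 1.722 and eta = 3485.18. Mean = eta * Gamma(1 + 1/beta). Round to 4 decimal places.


beta = 1.722, eta = 3485.18
1/beta = 0.5807
1 + 1/beta = 1.5807
Gamma(1.5807) = 0.8915
Mean = 3485.18 * 0.8915
Mean = 3107.0016

3107.0016


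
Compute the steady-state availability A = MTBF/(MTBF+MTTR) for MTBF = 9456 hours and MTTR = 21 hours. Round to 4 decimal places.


MTBF = 9456
MTTR = 21
MTBF + MTTR = 9477
A = 9456 / 9477
A = 0.9978

0.9978


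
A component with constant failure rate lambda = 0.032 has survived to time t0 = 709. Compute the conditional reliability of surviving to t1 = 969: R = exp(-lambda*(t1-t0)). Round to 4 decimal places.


lambda = 0.032
t0 = 709, t1 = 969
t1 - t0 = 260
lambda * (t1-t0) = 0.032 * 260 = 8.32
R = exp(-8.32)
R = 0.0002

0.0002


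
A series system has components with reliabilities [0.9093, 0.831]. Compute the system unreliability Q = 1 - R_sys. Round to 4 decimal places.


Components: [0.9093, 0.831]
After component 1: product = 0.9093
After component 2: product = 0.7556
R_sys = 0.7556
Q = 1 - 0.7556 = 0.2444

0.2444


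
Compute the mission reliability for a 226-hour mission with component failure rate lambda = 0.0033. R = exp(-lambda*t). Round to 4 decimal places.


lambda = 0.0033
mission_time = 226
lambda * t = 0.0033 * 226 = 0.7458
R = exp(-0.7458)
R = 0.4744

0.4744


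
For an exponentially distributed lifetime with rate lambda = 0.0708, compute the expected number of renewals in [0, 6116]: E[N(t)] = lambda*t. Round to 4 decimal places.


lambda = 0.0708
t = 6116
E[N(t)] = lambda * t
E[N(t)] = 0.0708 * 6116
E[N(t)] = 433.0128

433.0128


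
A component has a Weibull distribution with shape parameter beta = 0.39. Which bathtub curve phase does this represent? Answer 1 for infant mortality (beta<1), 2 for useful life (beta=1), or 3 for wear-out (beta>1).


beta = 0.39
Compare beta to 1:
beta < 1 => infant mortality (phase 1)
beta = 1 => useful life (phase 2)
beta > 1 => wear-out (phase 3)
Since beta = 0.39, this is infant mortality (decreasing failure rate)
Phase = 1

1


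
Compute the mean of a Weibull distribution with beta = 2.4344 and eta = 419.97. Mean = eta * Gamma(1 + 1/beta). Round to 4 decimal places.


beta = 2.4344, eta = 419.97
1/beta = 0.4108
1 + 1/beta = 1.4108
Gamma(1.4108) = 0.8867
Mean = 419.97 * 0.8867
Mean = 372.3998

372.3998


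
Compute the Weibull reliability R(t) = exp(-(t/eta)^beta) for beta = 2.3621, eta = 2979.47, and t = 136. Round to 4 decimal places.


beta = 2.3621, eta = 2979.47, t = 136
t/eta = 136 / 2979.47 = 0.0456
(t/eta)^beta = 0.0456^2.3621 = 0.0007
R(t) = exp(-0.0007)
R(t) = 0.9993

0.9993


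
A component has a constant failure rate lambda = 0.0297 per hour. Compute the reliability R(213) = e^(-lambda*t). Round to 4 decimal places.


lambda = 0.0297
t = 213
lambda * t = 6.3261
R(t) = e^(-6.3261)
R(t) = 0.0018

0.0018


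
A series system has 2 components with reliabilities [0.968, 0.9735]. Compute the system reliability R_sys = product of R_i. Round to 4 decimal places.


Components: [0.968, 0.9735]
After component 1 (R=0.968): product = 0.968
After component 2 (R=0.9735): product = 0.9423
R_sys = 0.9423

0.9423


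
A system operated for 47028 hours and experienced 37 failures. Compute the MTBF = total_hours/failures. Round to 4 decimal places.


total_hours = 47028
failures = 37
MTBF = 47028 / 37
MTBF = 1271.027

1271.027


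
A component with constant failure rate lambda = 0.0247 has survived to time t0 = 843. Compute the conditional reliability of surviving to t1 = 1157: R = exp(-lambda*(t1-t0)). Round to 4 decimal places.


lambda = 0.0247
t0 = 843, t1 = 1157
t1 - t0 = 314
lambda * (t1-t0) = 0.0247 * 314 = 7.7558
R = exp(-7.7558)
R = 0.0004

0.0004


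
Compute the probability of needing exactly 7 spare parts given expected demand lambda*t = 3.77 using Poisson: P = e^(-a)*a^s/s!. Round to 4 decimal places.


a = 3.77, s = 7
e^(-a) = e^(-3.77) = 0.0231
a^s = 3.77^7 = 10824.0416
s! = 5040
P = 0.0231 * 10824.0416 / 5040
P = 0.0495

0.0495


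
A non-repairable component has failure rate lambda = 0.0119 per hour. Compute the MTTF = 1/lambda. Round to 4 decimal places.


lambda = 0.0119
MTTF = 1 / 0.0119
MTTF = 84.0336

84.0336


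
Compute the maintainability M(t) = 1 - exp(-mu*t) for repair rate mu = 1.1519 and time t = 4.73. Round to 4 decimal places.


mu = 1.1519, t = 4.73
mu * t = 1.1519 * 4.73 = 5.4485
exp(-5.4485) = 0.0043
M(t) = 1 - 0.0043
M(t) = 0.9957

0.9957


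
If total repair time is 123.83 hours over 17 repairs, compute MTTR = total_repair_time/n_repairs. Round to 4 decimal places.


total_repair_time = 123.83
n_repairs = 17
MTTR = 123.83 / 17
MTTR = 7.2841

7.2841


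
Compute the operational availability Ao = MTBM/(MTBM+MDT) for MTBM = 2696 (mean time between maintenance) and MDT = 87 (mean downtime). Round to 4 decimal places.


MTBM = 2696
MDT = 87
MTBM + MDT = 2783
Ao = 2696 / 2783
Ao = 0.9687

0.9687


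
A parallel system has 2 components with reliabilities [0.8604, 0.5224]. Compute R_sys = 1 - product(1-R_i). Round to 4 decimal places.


Components: [0.8604, 0.5224]
(1 - 0.8604) = 0.1396, running product = 0.1396
(1 - 0.5224) = 0.4776, running product = 0.0667
Product of (1-R_i) = 0.0667
R_sys = 1 - 0.0667 = 0.9333

0.9333


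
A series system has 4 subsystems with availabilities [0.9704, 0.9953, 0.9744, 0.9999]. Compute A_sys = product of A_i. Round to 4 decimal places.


Subsystems: [0.9704, 0.9953, 0.9744, 0.9999]
After subsystem 1 (A=0.9704): product = 0.9704
After subsystem 2 (A=0.9953): product = 0.9658
After subsystem 3 (A=0.9744): product = 0.9411
After subsystem 4 (A=0.9999): product = 0.941
A_sys = 0.941

0.941


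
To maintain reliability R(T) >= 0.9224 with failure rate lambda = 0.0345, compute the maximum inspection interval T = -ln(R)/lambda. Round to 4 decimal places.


R_target = 0.9224
lambda = 0.0345
-ln(0.9224) = 0.0808
T = 0.0808 / 0.0345
T = 2.3413

2.3413


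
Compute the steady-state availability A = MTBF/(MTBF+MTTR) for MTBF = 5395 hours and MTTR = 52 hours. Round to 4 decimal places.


MTBF = 5395
MTTR = 52
MTBF + MTTR = 5447
A = 5395 / 5447
A = 0.9905

0.9905


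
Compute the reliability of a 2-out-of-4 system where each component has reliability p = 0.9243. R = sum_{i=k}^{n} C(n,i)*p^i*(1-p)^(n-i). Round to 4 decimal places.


k = 2, n = 4, p = 0.9243
i=2: C(4,2)=6 * 0.9243^2 * 0.0757^2 = 0.0294
i=3: C(4,3)=4 * 0.9243^3 * 0.0757^1 = 0.2391
i=4: C(4,4)=1 * 0.9243^4 * 0.0757^0 = 0.7299
R = sum of terms = 0.9984

0.9984


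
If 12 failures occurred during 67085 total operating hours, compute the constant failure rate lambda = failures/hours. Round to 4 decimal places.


failures = 12
total_hours = 67085
lambda = 12 / 67085
lambda = 0.0002

0.0002


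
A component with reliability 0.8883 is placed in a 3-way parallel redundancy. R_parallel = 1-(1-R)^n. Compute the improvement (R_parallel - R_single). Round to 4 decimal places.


R_single = 0.8883, n = 3
1 - R_single = 0.1117
(1 - R_single)^n = 0.1117^3 = 0.0014
R_parallel = 1 - 0.0014 = 0.9986
Improvement = 0.9986 - 0.8883
Improvement = 0.1103

0.1103


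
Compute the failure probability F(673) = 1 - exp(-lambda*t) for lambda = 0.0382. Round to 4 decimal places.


lambda = 0.0382, t = 673
lambda * t = 25.7086
exp(-25.7086) = 0.0
F(t) = 1 - 0.0
F(t) = 1.0

1.0


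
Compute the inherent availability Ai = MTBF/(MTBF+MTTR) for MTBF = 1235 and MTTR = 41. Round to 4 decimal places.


MTBF = 1235
MTTR = 41
MTBF + MTTR = 1276
Ai = 1235 / 1276
Ai = 0.9679

0.9679


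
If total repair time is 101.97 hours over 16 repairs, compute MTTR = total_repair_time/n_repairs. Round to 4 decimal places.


total_repair_time = 101.97
n_repairs = 16
MTTR = 101.97 / 16
MTTR = 6.3731

6.3731


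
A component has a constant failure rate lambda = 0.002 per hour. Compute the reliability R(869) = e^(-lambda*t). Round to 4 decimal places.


lambda = 0.002
t = 869
lambda * t = 1.738
R(t) = e^(-1.738)
R(t) = 0.1759

0.1759


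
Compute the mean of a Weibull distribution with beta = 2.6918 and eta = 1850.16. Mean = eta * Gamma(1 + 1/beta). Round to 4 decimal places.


beta = 2.6918, eta = 1850.16
1/beta = 0.3715
1 + 1/beta = 1.3715
Gamma(1.3715) = 0.8892
Mean = 1850.16 * 0.8892
Mean = 1645.1459

1645.1459


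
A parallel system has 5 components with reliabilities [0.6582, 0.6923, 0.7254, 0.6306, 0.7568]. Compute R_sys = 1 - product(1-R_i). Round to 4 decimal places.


Components: [0.6582, 0.6923, 0.7254, 0.6306, 0.7568]
(1 - 0.6582) = 0.3418, running product = 0.3418
(1 - 0.6923) = 0.3077, running product = 0.1052
(1 - 0.7254) = 0.2746, running product = 0.0289
(1 - 0.6306) = 0.3694, running product = 0.0107
(1 - 0.7568) = 0.2432, running product = 0.0026
Product of (1-R_i) = 0.0026
R_sys = 1 - 0.0026 = 0.9974

0.9974


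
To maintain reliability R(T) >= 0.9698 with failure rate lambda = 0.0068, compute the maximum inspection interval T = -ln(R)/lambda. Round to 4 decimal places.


R_target = 0.9698
lambda = 0.0068
-ln(0.9698) = 0.0307
T = 0.0307 / 0.0068
T = 4.5096

4.5096


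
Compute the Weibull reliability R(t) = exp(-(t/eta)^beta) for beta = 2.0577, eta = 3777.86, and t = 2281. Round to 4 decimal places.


beta = 2.0577, eta = 3777.86, t = 2281
t/eta = 2281 / 3777.86 = 0.6038
(t/eta)^beta = 0.6038^2.0577 = 0.3541
R(t) = exp(-0.3541)
R(t) = 0.7018

0.7018


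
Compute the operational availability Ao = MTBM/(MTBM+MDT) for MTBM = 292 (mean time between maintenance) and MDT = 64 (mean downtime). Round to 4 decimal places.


MTBM = 292
MDT = 64
MTBM + MDT = 356
Ao = 292 / 356
Ao = 0.8202

0.8202


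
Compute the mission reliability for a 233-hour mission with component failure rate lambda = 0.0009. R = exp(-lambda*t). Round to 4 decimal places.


lambda = 0.0009
mission_time = 233
lambda * t = 0.0009 * 233 = 0.2097
R = exp(-0.2097)
R = 0.8108

0.8108


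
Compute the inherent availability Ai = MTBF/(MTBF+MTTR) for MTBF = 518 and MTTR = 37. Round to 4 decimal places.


MTBF = 518
MTTR = 37
MTBF + MTTR = 555
Ai = 518 / 555
Ai = 0.9333

0.9333
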